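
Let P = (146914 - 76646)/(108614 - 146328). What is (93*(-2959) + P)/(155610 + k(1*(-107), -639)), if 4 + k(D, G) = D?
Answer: -5189236393/2932244643 ≈ -1.7697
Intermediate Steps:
P = -35134/18857 (P = 70268/(-37714) = 70268*(-1/37714) = -35134/18857 ≈ -1.8632)
k(D, G) = -4 + D
(93*(-2959) + P)/(155610 + k(1*(-107), -639)) = (93*(-2959) - 35134/18857)/(155610 + (-4 + 1*(-107))) = (-275187 - 35134/18857)/(155610 + (-4 - 107)) = -5189236393/(18857*(155610 - 111)) = -5189236393/18857/155499 = -5189236393/18857*1/155499 = -5189236393/2932244643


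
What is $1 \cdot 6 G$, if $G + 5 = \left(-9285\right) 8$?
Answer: $-445710$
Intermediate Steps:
$G = -74285$ ($G = -5 - 74280 = -74285$)
$1 \cdot 6 G = 1 \cdot 6 \left(-74285\right) = 6 \left(-74285\right) = -445710$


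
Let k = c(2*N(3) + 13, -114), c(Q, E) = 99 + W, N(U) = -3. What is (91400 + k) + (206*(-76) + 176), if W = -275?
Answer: 75744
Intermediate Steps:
c(Q, E) = -176 (c(Q, E) = 99 - 275 = -176)
k = -176
(91400 + k) + (206*(-76) + 176) = (91400 - 176) + (206*(-76) + 176) = 91224 + (-15656 + 176) = 91224 - 15480 = 75744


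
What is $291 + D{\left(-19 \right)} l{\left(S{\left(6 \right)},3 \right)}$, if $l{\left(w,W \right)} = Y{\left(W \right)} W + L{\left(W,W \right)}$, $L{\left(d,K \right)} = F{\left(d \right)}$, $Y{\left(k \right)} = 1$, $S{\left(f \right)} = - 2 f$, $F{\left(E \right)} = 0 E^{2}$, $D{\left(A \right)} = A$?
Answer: $234$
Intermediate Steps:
$F{\left(E \right)} = 0$
$L{\left(d,K \right)} = 0$
$l{\left(w,W \right)} = W$ ($l{\left(w,W \right)} = 1 W + 0 = W + 0 = W$)
$291 + D{\left(-19 \right)} l{\left(S{\left(6 \right)},3 \right)} = 291 - 57 = 234$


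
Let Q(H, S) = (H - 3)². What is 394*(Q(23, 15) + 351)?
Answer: 295894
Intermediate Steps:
Q(H, S) = (-3 + H)²
394*(Q(23, 15) + 351) = 394*((-3 + 23)² + 351) = 394*(20² + 351) = 394*(400 + 351) = 394*751 = 295894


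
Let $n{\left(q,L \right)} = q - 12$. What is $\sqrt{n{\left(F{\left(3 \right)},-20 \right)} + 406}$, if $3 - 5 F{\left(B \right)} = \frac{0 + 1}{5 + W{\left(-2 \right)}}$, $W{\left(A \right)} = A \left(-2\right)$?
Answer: $\frac{2 \sqrt{22195}}{15} \approx 19.864$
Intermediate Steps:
$W{\left(A \right)} = - 2 A$
$F{\left(B \right)} = \frac{26}{45}$ ($F{\left(B \right)} = \frac{3}{5} - \frac{\left(0 + 1\right) \frac{1}{5 - -4}}{5} = \frac{3}{5} - \frac{1 \frac{1}{5 + 4}}{5} = \frac{3}{5} - \frac{1 \cdot \frac{1}{9}}{5} = \frac{3}{5} - \frac{1}{45} = \frac{26}{45}$)
$n{\left(q,L \right)} = -12 + q$ ($n{\left(q,L \right)} = q - 12 = -12 + q$)
$\sqrt{n{\left(F{\left(3 \right)},-20 \right)} + 406} = \sqrt{\left(-12 + \frac{26}{45}\right) + 406} = \sqrt{- \frac{514}{45} + 406} = \sqrt{\frac{17756}{45}} = \frac{2 \sqrt{22195}}{15}$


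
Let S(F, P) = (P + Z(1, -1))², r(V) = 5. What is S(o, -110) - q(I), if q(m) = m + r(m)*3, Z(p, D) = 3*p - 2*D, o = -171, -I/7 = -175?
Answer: 9785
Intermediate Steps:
I = 1225 (I = -7*(-175) = 1225)
Z(p, D) = -2*D + 3*p
S(F, P) = (5 + P)² (S(F, P) = (P + (-2*(-1) + 3*1))² = (P + (2 + 3))² = (P + 5)² = (5 + P)²)
q(m) = 15 + m (q(m) = m + 5*3 = m + 15 = 15 + m)
S(o, -110) - q(I) = (5 - 110)² - (15 + 1225) = (-105)² - 1*1240 = 11025 - 1240 = 9785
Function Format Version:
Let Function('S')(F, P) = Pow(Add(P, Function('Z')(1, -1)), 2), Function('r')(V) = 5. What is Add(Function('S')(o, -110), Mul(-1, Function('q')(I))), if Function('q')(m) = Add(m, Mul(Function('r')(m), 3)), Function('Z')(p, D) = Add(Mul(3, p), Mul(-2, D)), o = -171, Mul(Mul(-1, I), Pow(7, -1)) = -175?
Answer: 9785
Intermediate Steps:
I = 1225 (I = Mul(-7, -175) = 1225)
Function('Z')(p, D) = Add(Mul(-2, D), Mul(3, p))
Function('S')(F, P) = Pow(Add(5, P), 2) (Function('S')(F, P) = Pow(Add(P, Add(Mul(-2, -1), Mul(3, 1))), 2) = Pow(Add(P, Add(2, 3)), 2) = Pow(Add(P, 5), 2) = Pow(Add(5, P), 2))
Function('q')(m) = Add(15, m) (Function('q')(m) = Add(m, Mul(5, 3)) = Add(m, 15) = Add(15, m))
Add(Function('S')(o, -110), Mul(-1, Function('q')(I))) = Add(Pow(Add(5, -110), 2), Mul(-1, Add(15, 1225))) = Add(Pow(-105, 2), Mul(-1, 1240)) = Add(11025, -1240) = 9785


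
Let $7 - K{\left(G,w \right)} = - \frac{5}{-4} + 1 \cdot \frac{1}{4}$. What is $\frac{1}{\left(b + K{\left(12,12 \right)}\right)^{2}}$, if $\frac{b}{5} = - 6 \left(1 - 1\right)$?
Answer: $\frac{4}{121} \approx 0.033058$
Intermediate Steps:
$b = 0$ ($b = 5 \left(- 6 \left(1 - 1\right)\right) = 5 \left(\left(-6\right) 0\right) = 5 \cdot 0 = 0$)
$K{\left(G,w \right)} = \frac{11}{2}$ ($K{\left(G,w \right)} = 7 - \left(- \frac{5}{-4} + 1 \cdot \frac{1}{4}\right) = 7 - \left(\left(-5\right) \left(- \frac{1}{4}\right) + 1 \cdot \frac{1}{4}\right) = 7 - \left(\frac{5}{4} + \frac{1}{4}\right) = 7 - \frac{3}{2} = \frac{11}{2}$)
$\frac{1}{\left(b + K{\left(12,12 \right)}\right)^{2}} = \frac{1}{\left(0 + \frac{11}{2}\right)^{2}} = \frac{1}{\left(\frac{11}{2}\right)^{2}} = \frac{1}{\frac{121}{4}} = \frac{4}{121}$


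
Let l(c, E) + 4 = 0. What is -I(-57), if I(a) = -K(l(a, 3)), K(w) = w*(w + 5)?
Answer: -4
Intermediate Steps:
l(c, E) = -4 (l(c, E) = -4 + 0 = -4)
K(w) = w*(5 + w)
I(a) = 4 (I(a) = -(-4)*(5 - 4) = -(-4) = -1*(-4) = 4)
-I(-57) = -1*4 = -4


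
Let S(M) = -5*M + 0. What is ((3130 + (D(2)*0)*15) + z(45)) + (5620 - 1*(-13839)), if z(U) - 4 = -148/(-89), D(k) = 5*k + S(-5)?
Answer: 2010925/89 ≈ 22595.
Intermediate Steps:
S(M) = -5*M
D(k) = 25 + 5*k (D(k) = 5*k - 5*(-5) = 5*k + 25 = 25 + 5*k)
z(U) = 504/89 (z(U) = 4 - 148/(-89) = 4 - 148*(-1/89) = 4 + 148/89 = 504/89)
((3130 + (D(2)*0)*15) + z(45)) + (5620 - 1*(-13839)) = ((3130 + ((25 + 5*2)*0)*15) + 504/89) + (5620 - 1*(-13839)) = ((3130 + ((25 + 10)*0)*15) + 504/89) + (5620 + 13839) = ((3130 + (35*0)*15) + 504/89) + 19459 = ((3130 + 0*15) + 504/89) + 19459 = ((3130 + 0) + 504/89) + 19459 = (3130 + 504/89) + 19459 = 279074/89 + 19459 = 2010925/89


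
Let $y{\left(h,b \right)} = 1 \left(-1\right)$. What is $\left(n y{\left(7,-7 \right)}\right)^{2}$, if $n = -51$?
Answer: $2601$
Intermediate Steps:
$y{\left(h,b \right)} = -1$
$\left(n y{\left(7,-7 \right)}\right)^{2} = \left(\left(-51\right) \left(-1\right)\right)^{2} = 51^{2} = 2601$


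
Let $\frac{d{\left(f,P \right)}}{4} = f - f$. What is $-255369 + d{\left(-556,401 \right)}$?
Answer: $-255369$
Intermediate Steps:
$d{\left(f,P \right)} = 0$ ($d{\left(f,P \right)} = 4 \left(f - f\right) = 4 \cdot 0 = 0$)
$-255369 + d{\left(-556,401 \right)} = -255369 + 0 = -255369$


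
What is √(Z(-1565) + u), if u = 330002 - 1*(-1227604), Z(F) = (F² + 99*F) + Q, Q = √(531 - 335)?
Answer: 3*√427990 ≈ 1962.6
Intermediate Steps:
Q = 14 (Q = √196 = 14)
Z(F) = 14 + F² + 99*F (Z(F) = (F² + 99*F) + 14 = 14 + F² + 99*F)
u = 1557606 (u = 330002 + 1227604 = 1557606)
√(Z(-1565) + u) = √((14 + (-1565)² + 99*(-1565)) + 1557606) = √((14 + 2449225 - 154935) + 1557606) = √(2294304 + 1557606) = √3851910 = 3*√427990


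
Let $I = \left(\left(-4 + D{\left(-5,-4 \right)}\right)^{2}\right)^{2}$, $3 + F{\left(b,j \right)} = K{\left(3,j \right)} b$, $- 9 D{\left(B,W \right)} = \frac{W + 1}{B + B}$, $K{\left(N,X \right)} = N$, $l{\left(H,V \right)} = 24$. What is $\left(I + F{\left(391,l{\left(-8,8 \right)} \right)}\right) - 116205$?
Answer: $- \frac{92963991119}{810000} \approx -1.1477 \cdot 10^{5}$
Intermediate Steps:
$D{\left(B,W \right)} = - \frac{1 + W}{18 B}$ ($D{\left(B,W \right)} = - \frac{\left(W + 1\right) \frac{1}{B + B}}{9} = - \frac{\left(1 + W\right) \frac{1}{2 B}}{9} = - \frac{\frac{1}{2} \frac{1}{B} \left(1 + W\right)}{9} = - \frac{1 + W}{18 B}$)
$F{\left(b,j \right)} = -3 + 3 b$
$I = \frac{214358881}{810000}$ ($I = \left(\left(-4 + \frac{-1 - -4}{18 \left(-5\right)}\right)^{2}\right)^{2} = \left(\left(-4 + \frac{1}{18} \left(- \frac{1}{5}\right) \left(-1 + 4\right)\right)^{2}\right)^{2} = \left(\left(-4 + \frac{1}{18} \left(- \frac{1}{5}\right) 3\right)^{2}\right)^{2} = \left(\left(-4 - \frac{1}{30}\right)^{2}\right)^{2} = \left(\left(- \frac{121}{30}\right)^{2}\right)^{2} = \left(\frac{14641}{900}\right)^{2} = \frac{214358881}{810000} \approx 264.64$)
$\left(I + F{\left(391,l{\left(-8,8 \right)} \right)}\right) - 116205 = \left(\frac{214358881}{810000} + \left(-3 + 3 \cdot 391\right)\right) - 116205 = \left(\frac{214358881}{810000} + \left(-3 + 1173\right)\right) - 116205 = \left(\frac{214358881}{810000} + 1170\right) - 116205 = \frac{1162058881}{810000} - 116205 = - \frac{92963991119}{810000}$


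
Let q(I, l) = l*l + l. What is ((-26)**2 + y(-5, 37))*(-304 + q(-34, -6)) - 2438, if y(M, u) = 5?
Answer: -189032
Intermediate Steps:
q(I, l) = l + l**2 (q(I, l) = l**2 + l = l + l**2)
((-26)**2 + y(-5, 37))*(-304 + q(-34, -6)) - 2438 = ((-26)**2 + 5)*(-304 - 6*(1 - 6)) - 2438 = (676 + 5)*(-304 - 6*(-5)) - 2438 = 681*(-304 + 30) - 2438 = 681*(-274) - 2438 = -186594 - 2438 = -189032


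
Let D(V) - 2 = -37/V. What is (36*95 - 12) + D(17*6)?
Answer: 347783/102 ≈ 3409.6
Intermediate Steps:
D(V) = 2 - 37/V
(36*95 - 12) + D(17*6) = (36*95 - 12) + (2 - 37/(17*6)) = (3420 - 12) + (2 - 37/102) = 3408 + (2 - 37*1/102) = 3408 + (2 - 37/102) = 3408 + 167/102 = 347783/102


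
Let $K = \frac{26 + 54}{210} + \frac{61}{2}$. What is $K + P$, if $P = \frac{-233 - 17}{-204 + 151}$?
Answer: $\frac{79241}{2226} \approx 35.598$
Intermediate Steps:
$P = \frac{250}{53}$ ($P = - \frac{250}{-53} = \left(-250\right) \left(- \frac{1}{53}\right) = \frac{250}{53} \approx 4.717$)
$K = \frac{1297}{42}$ ($K = 80 \cdot \frac{1}{210} + 61 \cdot \frac{1}{2} = \frac{8}{21} + \frac{61}{2} = \frac{1297}{42} \approx 30.881$)
$K + P = \frac{1297}{42} + \frac{250}{53} = \frac{79241}{2226}$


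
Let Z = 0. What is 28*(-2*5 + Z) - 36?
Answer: -316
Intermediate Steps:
28*(-2*5 + Z) - 36 = 28*(-2*5 + 0) - 36 = 28*(-10 + 0) - 36 = 28*(-10) - 36 = -280 - 36 = -316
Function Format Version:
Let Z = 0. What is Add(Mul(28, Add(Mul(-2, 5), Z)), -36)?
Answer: -316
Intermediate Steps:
Add(Mul(28, Add(Mul(-2, 5), Z)), -36) = Add(Mul(28, Add(Mul(-2, 5), 0)), -36) = Add(Mul(28, Add(-10, 0)), -36) = Add(Mul(28, -10), -36) = Add(-280, -36) = -316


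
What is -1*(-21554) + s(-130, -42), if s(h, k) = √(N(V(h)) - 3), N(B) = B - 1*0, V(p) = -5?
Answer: 21554 + 2*I*√2 ≈ 21554.0 + 2.8284*I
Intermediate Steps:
N(B) = B (N(B) = B + 0 = B)
s(h, k) = 2*I*√2 (s(h, k) = √(-5 - 3) = √(-8) = 2*I*√2)
-1*(-21554) + s(-130, -42) = -1*(-21554) + 2*I*√2 = 21554 + 2*I*√2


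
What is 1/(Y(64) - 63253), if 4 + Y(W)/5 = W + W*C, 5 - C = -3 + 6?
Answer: -1/62313 ≈ -1.6048e-5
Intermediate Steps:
C = 2 (C = 5 - (-3 + 6) = 5 - 1*3 = 5 - 3 = 2)
Y(W) = -20 + 15*W (Y(W) = -20 + 5*(W + W*2) = -20 + 5*(W + 2*W) = -20 + 5*(3*W) = -20 + 15*W)
1/(Y(64) - 63253) = 1/((-20 + 15*64) - 63253) = 1/((-20 + 960) - 63253) = 1/(940 - 63253) = 1/(-62313) = -1/62313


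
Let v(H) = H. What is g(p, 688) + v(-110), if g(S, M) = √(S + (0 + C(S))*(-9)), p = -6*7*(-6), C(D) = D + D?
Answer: -110 + 6*I*√119 ≈ -110.0 + 65.452*I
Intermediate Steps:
C(D) = 2*D
p = 252 (p = -42*(-6) = 252)
g(S, M) = √17*√(-S) (g(S, M) = √(S + (0 + 2*S)*(-9)) = √(S + (2*S)*(-9)) = √(S - 18*S) = √(-17*S) = √17*√(-S))
g(p, 688) + v(-110) = √17*√(-1*252) - 110 = √17*√(-252) - 110 = √17*(6*I*√7) - 110 = 6*I*√119 - 110 = -110 + 6*I*√119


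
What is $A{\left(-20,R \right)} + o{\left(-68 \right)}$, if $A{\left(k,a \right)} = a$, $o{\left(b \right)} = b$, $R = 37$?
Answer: $-31$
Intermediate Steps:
$A{\left(-20,R \right)} + o{\left(-68 \right)} = 37 - 68 = -31$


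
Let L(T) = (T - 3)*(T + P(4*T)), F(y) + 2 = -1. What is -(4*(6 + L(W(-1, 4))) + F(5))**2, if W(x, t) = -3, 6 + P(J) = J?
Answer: -275625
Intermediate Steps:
P(J) = -6 + J
F(y) = -3 (F(y) = -2 - 1 = -3)
L(T) = (-6 + 5*T)*(-3 + T) (L(T) = (T - 3)*(T + (-6 + 4*T)) = (-3 + T)*(-6 + 5*T) = (-6 + 5*T)*(-3 + T))
-(4*(6 + L(W(-1, 4))) + F(5))**2 = -(4*(6 + (18 - 21*(-3) + 5*(-3)**2)) - 3)**2 = -(4*(6 + (18 + 63 + 5*9)) - 3)**2 = -(4*(6 + (18 + 63 + 45)) - 3)**2 = -(4*(6 + 126) - 3)**2 = -(4*132 - 3)**2 = -(528 - 3)**2 = -1*525**2 = -1*275625 = -275625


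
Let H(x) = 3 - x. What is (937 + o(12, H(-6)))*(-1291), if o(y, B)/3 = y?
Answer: -1256143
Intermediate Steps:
o(y, B) = 3*y
(937 + o(12, H(-6)))*(-1291) = (937 + 3*12)*(-1291) = (937 + 36)*(-1291) = 973*(-1291) = -1256143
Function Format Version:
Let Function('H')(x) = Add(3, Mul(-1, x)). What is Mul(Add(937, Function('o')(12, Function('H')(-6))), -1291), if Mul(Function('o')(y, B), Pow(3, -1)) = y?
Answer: -1256143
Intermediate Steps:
Function('o')(y, B) = Mul(3, y)
Mul(Add(937, Function('o')(12, Function('H')(-6))), -1291) = Mul(Add(937, Mul(3, 12)), -1291) = Mul(Add(937, 36), -1291) = Mul(973, -1291) = -1256143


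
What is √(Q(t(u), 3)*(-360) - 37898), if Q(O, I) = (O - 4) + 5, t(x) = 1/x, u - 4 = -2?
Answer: I*√38438 ≈ 196.06*I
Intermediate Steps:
u = 2 (u = 4 - 2 = 2)
t(x) = 1/x
Q(O, I) = 1 + O (Q(O, I) = (-4 + O) + 5 = 1 + O)
√(Q(t(u), 3)*(-360) - 37898) = √((1 + 1/2)*(-360) - 37898) = √((1 + ½)*(-360) - 37898) = √((3/2)*(-360) - 37898) = √(-540 - 37898) = √(-38438) = I*√38438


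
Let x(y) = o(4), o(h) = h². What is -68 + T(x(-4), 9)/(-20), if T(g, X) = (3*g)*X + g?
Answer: -452/5 ≈ -90.400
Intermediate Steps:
x(y) = 16 (x(y) = 4² = 16)
T(g, X) = g + 3*X*g (T(g, X) = 3*X*g + g = g + 3*X*g)
-68 + T(x(-4), 9)/(-20) = -68 + (16*(1 + 3*9))/(-20) = -68 - 4*(1 + 27)/5 = -68 - 4*28/5 = -68 - 1/20*448 = -68 - 112/5 = -452/5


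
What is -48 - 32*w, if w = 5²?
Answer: -848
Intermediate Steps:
w = 25
-48 - 32*w = -48 - 32*25 = -48 - 800 = -848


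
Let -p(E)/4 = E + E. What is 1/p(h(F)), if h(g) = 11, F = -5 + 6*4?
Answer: -1/88 ≈ -0.011364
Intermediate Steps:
F = 19 (F = -5 + 24 = 19)
p(E) = -8*E (p(E) = -4*(E + E) = -8*E)
1/p(h(F)) = 1/(-8*11) = 1/(-88) = -1/88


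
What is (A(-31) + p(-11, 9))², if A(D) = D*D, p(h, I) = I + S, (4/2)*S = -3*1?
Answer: 3751969/4 ≈ 9.3799e+5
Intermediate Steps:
S = -3/2 (S = (-3*1)/2 = (½)*(-3) = -3/2 ≈ -1.5000)
p(h, I) = -3/2 + I (p(h, I) = I - 3/2 = -3/2 + I)
A(D) = D²
(A(-31) + p(-11, 9))² = ((-31)² + (-3/2 + 9))² = (961 + 15/2)² = (1937/2)² = 3751969/4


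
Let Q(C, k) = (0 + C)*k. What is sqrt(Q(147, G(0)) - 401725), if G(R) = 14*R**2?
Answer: 5*I*sqrt(16069) ≈ 633.82*I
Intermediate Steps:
Q(C, k) = C*k
sqrt(Q(147, G(0)) - 401725) = sqrt(147*(14*0**2) - 401725) = sqrt(147*(14*0) - 401725) = sqrt(147*0 - 401725) = sqrt(0 - 401725) = sqrt(-401725) = 5*I*sqrt(16069)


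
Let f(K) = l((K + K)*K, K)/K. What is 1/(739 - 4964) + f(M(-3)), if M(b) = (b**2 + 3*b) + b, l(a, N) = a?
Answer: -25351/4225 ≈ -6.0002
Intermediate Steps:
M(b) = b**2 + 4*b
f(K) = 2*K (f(K) = ((K + K)*K)/K = ((2*K)*K)/K = (2*K**2)/K = 2*K)
1/(739 - 4964) + f(M(-3)) = 1/(739 - 4964) + 2*(-3*(4 - 3)) = 1/(-4225) + 2*(-3*1) = -1/4225 + 2*(-3) = -1/4225 - 6 = -25351/4225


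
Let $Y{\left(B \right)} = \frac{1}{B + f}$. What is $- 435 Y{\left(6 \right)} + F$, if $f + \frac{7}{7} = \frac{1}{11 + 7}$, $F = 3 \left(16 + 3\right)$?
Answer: $- \frac{2643}{91} \approx -29.044$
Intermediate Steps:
$F = 57$ ($F = 3 \cdot 19 = 57$)
$f = - \frac{17}{18}$ ($f = -1 + \frac{1}{11 + 7} = -1 + \frac{1}{18} = - \frac{17}{18} \approx -0.94444$)
$Y{\left(B \right)} = \frac{1}{- \frac{17}{18} + B}$ ($Y{\left(B \right)} = \frac{1}{B - \frac{17}{18}} = \frac{1}{- \frac{17}{18} + B}$)
$- 435 Y{\left(6 \right)} + F = - 435 \frac{18}{-17 + 18 \cdot 6} + 57 = - 435 \frac{18}{-17 + 108} + 57 = - 435 \cdot \frac{18}{91} + 57 = - 435 \cdot 18 \cdot \frac{1}{91} + 57 = \left(-435\right) \frac{18}{91} + 57 = - \frac{7830}{91} + 57 = - \frac{2643}{91}$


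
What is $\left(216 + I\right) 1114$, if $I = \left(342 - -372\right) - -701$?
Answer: $1816934$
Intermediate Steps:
$I = 1415$ ($I = \left(342 + 372\right) + 701 = 714 + 701 = 1415$)
$\left(216 + I\right) 1114 = \left(216 + 1415\right) 1114 = 1631 \cdot 1114 = 1816934$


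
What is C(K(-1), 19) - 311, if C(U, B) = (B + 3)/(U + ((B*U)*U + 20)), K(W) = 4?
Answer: -50993/164 ≈ -310.93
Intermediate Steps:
C(U, B) = (3 + B)/(20 + U + B*U²) (C(U, B) = (3 + B)/(U + (B*U² + 20)) = (3 + B)/(U + (20 + B*U²)) = (3 + B)/(20 + U + B*U²))
C(K(-1), 19) - 311 = (3 + 19)/(20 + 4 + 19*4²) - 311 = 22/(20 + 4 + 19*16) - 311 = 22/(20 + 4 + 304) - 311 = 22/328 - 311 = (1/328)*22 - 311 = 11/164 - 311 = -50993/164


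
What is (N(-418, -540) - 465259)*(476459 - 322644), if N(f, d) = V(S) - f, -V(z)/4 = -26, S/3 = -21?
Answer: -71483521655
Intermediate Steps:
S = -63 (S = 3*(-21) = -63)
V(z) = 104 (V(z) = -4*(-26) = 104)
N(f, d) = 104 - f
(N(-418, -540) - 465259)*(476459 - 322644) = ((104 - 1*(-418)) - 465259)*(476459 - 322644) = ((104 + 418) - 465259)*153815 = (522 - 465259)*153815 = -464737*153815 = -71483521655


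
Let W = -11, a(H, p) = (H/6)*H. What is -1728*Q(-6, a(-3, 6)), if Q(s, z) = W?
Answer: 19008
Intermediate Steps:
a(H, p) = H**2/6 (a(H, p) = (H*(1/6))*H = (H/6)*H = H**2/6)
Q(s, z) = -11
-1728*Q(-6, a(-3, 6)) = -1728*(-11) = 19008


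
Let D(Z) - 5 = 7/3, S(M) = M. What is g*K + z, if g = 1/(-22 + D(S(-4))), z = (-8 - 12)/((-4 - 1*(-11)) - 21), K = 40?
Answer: -100/77 ≈ -1.2987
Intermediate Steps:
D(Z) = 22/3 (D(Z) = 5 + 7/3 = 22/3)
z = 10/7 (z = -20/((-4 + 11) - 21) = -20/(7 - 21) = -20/(-14) = -20*(-1/14) = 10/7 ≈ 1.4286)
g = -3/44 (g = 1/(-22 + 22/3) = 1/(-44/3) = -3/44 ≈ -0.068182)
g*K + z = -3/44*40 + 10/7 = -30/11 + 10/7 = -100/77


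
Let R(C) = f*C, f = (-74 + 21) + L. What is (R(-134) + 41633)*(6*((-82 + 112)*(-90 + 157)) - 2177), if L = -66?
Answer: 569053257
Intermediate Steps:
f = -119 (f = (-74 + 21) - 66 = -53 - 66 = -119)
R(C) = -119*C
(R(-134) + 41633)*(6*((-82 + 112)*(-90 + 157)) - 2177) = (-119*(-134) + 41633)*(6*((-82 + 112)*(-90 + 157)) - 2177) = (15946 + 41633)*(6*(30*67) - 2177) = 57579*(6*2010 - 2177) = 57579*(12060 - 2177) = 57579*9883 = 569053257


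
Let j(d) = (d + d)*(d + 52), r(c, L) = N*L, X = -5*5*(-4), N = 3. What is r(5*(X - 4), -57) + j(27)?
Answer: 4095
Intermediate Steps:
X = 100 (X = -25*(-4) = 100)
r(c, L) = 3*L
j(d) = 2*d*(52 + d) (j(d) = (2*d)*(52 + d) = 2*d*(52 + d))
r(5*(X - 4), -57) + j(27) = 3*(-57) + 2*27*(52 + 27) = -171 + 2*27*79 = -171 + 4266 = 4095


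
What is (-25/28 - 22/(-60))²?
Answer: 48841/176400 ≈ 0.27688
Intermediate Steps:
(-25/28 - 22/(-60))² = (-25*1/28 - 22*(-1/60))² = (-25/28 + 11/30)² = (-221/420)² = 48841/176400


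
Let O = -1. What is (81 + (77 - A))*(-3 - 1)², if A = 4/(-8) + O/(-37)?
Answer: 93816/37 ≈ 2535.6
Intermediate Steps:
A = -35/74 (A = 4/(-8) - 1/(-37) = 4*(-⅛) - 1*(-1/37) = -½ + 1/37 = -35/74 ≈ -0.47297)
(81 + (77 - A))*(-3 - 1)² = (81 + (77 - 1*(-35/74)))*(-3 - 1)² = (81 + (77 + 35/74))*(-4)² = (81 + 5733/74)*16 = (11727/74)*16 = 93816/37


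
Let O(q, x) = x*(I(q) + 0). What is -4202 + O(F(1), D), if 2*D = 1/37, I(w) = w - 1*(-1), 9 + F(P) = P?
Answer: -310955/74 ≈ -4202.1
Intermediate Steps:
F(P) = -9 + P
I(w) = 1 + w (I(w) = w + 1 = 1 + w)
D = 1/74 (D = (½)/37 = (½)*(1/37) = 1/74 ≈ 0.013514)
O(q, x) = x*(1 + q) (O(q, x) = x*((1 + q) + 0) = x*(1 + q))
-4202 + O(F(1), D) = -4202 + (1 + (-9 + 1))/74 = -4202 + (1 - 8)/74 = -4202 + (1/74)*(-7) = -4202 - 7/74 = -310955/74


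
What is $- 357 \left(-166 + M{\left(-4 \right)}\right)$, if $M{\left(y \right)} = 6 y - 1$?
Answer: $68187$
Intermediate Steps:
$M{\left(y \right)} = -1 + 6 y$
$- 357 \left(-166 + M{\left(-4 \right)}\right) = - 357 \left(-166 + \left(-1 + 6 \left(-4\right)\right)\right) = - 357 \left(-166 - 25\right) = \left(-357\right) \left(-191\right) = 68187$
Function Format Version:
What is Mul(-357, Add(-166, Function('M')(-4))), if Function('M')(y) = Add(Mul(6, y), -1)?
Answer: 68187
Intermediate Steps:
Function('M')(y) = Add(-1, Mul(6, y))
Mul(-357, Add(-166, Function('M')(-4))) = Mul(-357, Add(-166, Add(-1, Mul(6, -4)))) = Mul(-357, Add(-166, Add(-1, -24))) = Mul(-357, Add(-166, -25)) = Mul(-357, -191) = 68187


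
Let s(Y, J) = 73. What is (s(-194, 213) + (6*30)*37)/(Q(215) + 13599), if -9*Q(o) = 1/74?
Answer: 4484178/9056933 ≈ 0.49511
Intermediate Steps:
Q(o) = -1/666 (Q(o) = -1/9/74 = -1/9*1/74 = -1/666)
(s(-194, 213) + (6*30)*37)/(Q(215) + 13599) = (73 + (6*30)*37)/(-1/666 + 13599) = (73 + 180*37)/(9056933/666) = (73 + 6660)*(666/9056933) = 6733*(666/9056933) = 4484178/9056933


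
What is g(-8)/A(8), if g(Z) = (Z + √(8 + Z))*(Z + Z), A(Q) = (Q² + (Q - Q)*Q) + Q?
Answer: 16/9 ≈ 1.7778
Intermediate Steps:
A(Q) = Q + Q² (A(Q) = (Q² + 0*Q) + Q = (Q² + 0) + Q = Q² + Q = Q + Q²)
g(Z) = 2*Z*(Z + √(8 + Z)) (g(Z) = (Z + √(8 + Z))*(2*Z) = 2*Z*(Z + √(8 + Z)))
g(-8)/A(8) = (2*(-8)*(-8 + √(8 - 8)))/((8*(1 + 8))) = (2*(-8)*(-8 + √0))/((8*9)) = (2*(-8)*(-8 + 0))/72 = (2*(-8)*(-8))*(1/72) = 128*(1/72) = 16/9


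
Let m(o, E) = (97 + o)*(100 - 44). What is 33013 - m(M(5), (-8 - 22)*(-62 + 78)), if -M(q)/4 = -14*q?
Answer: 11901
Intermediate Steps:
M(q) = 56*q (M(q) = -(-56)*q = 56*q)
m(o, E) = 5432 + 56*o (m(o, E) = (97 + o)*56 = 5432 + 56*o)
33013 - m(M(5), (-8 - 22)*(-62 + 78)) = 33013 - (5432 + 56*(56*5)) = 33013 - (5432 + 56*280) = 33013 - (5432 + 15680) = 33013 - 1*21112 = 33013 - 21112 = 11901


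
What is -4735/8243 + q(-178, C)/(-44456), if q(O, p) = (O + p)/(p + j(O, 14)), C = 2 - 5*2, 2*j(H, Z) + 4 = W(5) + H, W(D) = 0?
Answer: -3473491673/6046438332 ≈ -0.57447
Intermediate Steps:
j(H, Z) = -2 + H/2 (j(H, Z) = -2 + (0 + H)/2 = -2 + H/2)
C = -8 (C = 2 - 10 = -8)
q(O, p) = (O + p)/(-2 + p + O/2) (q(O, p) = (O + p)/(p + (-2 + O/2)) = (O + p)/(-2 + p + O/2))
-4735/8243 + q(-178, C)/(-44456) = -4735/8243 + (2*(-178 - 8)/(-4 - 178 + 2*(-8)))/(-44456) = -4735*1/8243 + (2*(-186)/(-4 - 178 - 16))*(-1/44456) = -4735/8243 + (2*(-186)/(-198))*(-1/44456) = -4735/8243 + (2*(-1/198)*(-186))*(-1/44456) = -4735/8243 + (62/33)*(-1/44456) = -4735/8243 - 31/733524 = -3473491673/6046438332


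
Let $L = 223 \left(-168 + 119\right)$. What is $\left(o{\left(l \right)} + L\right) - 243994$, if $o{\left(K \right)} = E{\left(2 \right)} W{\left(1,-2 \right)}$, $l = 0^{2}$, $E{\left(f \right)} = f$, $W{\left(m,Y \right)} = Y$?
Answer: $-254925$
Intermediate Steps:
$l = 0$
$o{\left(K \right)} = -4$ ($o{\left(K \right)} = 2 \left(-2\right) = -4$)
$L = -10927$ ($L = 223 \left(-49\right) = -10927$)
$\left(o{\left(l \right)} + L\right) - 243994 = \left(-4 - 10927\right) - 243994 = -10931 - 243994 = -254925$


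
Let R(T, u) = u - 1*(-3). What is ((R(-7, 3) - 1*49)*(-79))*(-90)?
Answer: -305730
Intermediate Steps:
R(T, u) = 3 + u (R(T, u) = u + 3 = 3 + u)
((R(-7, 3) - 1*49)*(-79))*(-90) = (((3 + 3) - 1*49)*(-79))*(-90) = ((6 - 49)*(-79))*(-90) = -43*(-79)*(-90) = 3397*(-90) = -305730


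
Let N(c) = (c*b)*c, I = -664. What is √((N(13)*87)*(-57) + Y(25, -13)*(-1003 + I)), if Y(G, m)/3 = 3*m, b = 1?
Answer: 6*I*√17862 ≈ 801.89*I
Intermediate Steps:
N(c) = c² (N(c) = (c*1)*c = c*c = c²)
Y(G, m) = 9*m (Y(G, m) = 3*(3*m) = 9*m)
√((N(13)*87)*(-57) + Y(25, -13)*(-1003 + I)) = √((13²*87)*(-57) + (9*(-13))*(-1003 - 664)) = √((169*87)*(-57) - 117*(-1667)) = √(14703*(-57) + 195039) = √(-838071 + 195039) = √(-643032) = 6*I*√17862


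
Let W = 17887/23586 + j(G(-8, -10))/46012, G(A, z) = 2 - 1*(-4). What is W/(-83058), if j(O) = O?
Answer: -51447385/5633611469991 ≈ -9.1322e-6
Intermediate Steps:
G(A, z) = 6 (G(A, z) = 2 + 4 = 6)
W = 102894770/135654879 (W = 17887/23586 + 6/46012 = 17887*(1/23586) + 6*(1/46012) = 17887/23586 + 3/23006 = 102894770/135654879 ≈ 0.75850)
W/(-83058) = (102894770/135654879)/(-83058) = (102894770/135654879)*(-1/83058) = -51447385/5633611469991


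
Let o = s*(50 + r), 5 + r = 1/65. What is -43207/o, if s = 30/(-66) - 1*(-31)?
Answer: -2808455/89376 ≈ -31.423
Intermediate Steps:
r = -324/65 (r = -5 + 1/65 = -324/65 ≈ -4.9846)
s = 336/11 (s = 30*(-1/66) + 31 = -5/11 + 31 = 336/11 ≈ 30.545)
o = 89376/65 (o = 336*(50 - 324/65)/11 = (336/11)*(2926/65) = 89376/65 ≈ 1375.0)
-43207/o = -43207/89376/65 = -43207*65/89376 = -2808455/89376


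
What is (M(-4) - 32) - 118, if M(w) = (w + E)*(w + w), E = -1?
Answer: -110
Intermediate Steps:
M(w) = 2*w*(-1 + w) (M(w) = (w - 1)*(w + w) = (-1 + w)*(2*w) = 2*w*(-1 + w))
(M(-4) - 32) - 118 = (2*(-4)*(-1 - 4) - 32) - 118 = (2*(-4)*(-5) - 32) - 118 = (40 - 32) - 118 = 8 - 118 = -110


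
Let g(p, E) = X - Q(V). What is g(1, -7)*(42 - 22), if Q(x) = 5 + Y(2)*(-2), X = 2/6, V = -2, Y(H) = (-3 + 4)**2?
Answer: -160/3 ≈ -53.333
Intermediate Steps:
Y(H) = 1 (Y(H) = 1**2 = 1)
X = 1/3 (X = 2*(1/6) = 1/3 ≈ 0.33333)
Q(x) = 3 (Q(x) = 5 + 1*(-2) = 5 - 2 = 3)
g(p, E) = -8/3 (g(p, E) = 1/3 - 1*3 = 1/3 - 3 = -8/3)
g(1, -7)*(42 - 22) = -8*(42 - 22)/3 = -8/3*20 = -160/3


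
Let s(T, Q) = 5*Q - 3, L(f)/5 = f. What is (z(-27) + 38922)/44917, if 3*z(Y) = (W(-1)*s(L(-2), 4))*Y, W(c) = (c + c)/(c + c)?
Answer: 38769/44917 ≈ 0.86312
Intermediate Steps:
L(f) = 5*f
s(T, Q) = -3 + 5*Q
W(c) = 1 (W(c) = (2*c)/((2*c)) = (2*c)*(1/(2*c)) = 1)
z(Y) = 17*Y/3 (z(Y) = ((1*(-3 + 5*4))*Y)/3 = ((1*(-3 + 20))*Y)/3 = ((1*17)*Y)/3 = (17*Y)/3 = 17*Y/3)
(z(-27) + 38922)/44917 = ((17/3)*(-27) + 38922)/44917 = (-153 + 38922)*(1/44917) = 38769*(1/44917) = 38769/44917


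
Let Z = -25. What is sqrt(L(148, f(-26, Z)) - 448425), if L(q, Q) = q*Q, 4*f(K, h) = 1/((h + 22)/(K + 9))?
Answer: I*sqrt(4033938)/3 ≈ 669.49*I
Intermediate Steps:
f(K, h) = (9 + K)/(4*(22 + h)) (f(K, h) = 1/(4*(((h + 22)/(K + 9)))) = 1/(4*(((22 + h)/(9 + K)))) = ((9 + K)/(22 + h))/4 = (9 + K)/(4*(22 + h)))
L(q, Q) = Q*q
sqrt(L(148, f(-26, Z)) - 448425) = sqrt(((9 - 26)/(4*(22 - 25)))*148 - 448425) = sqrt(((1/4)*(-17)/(-3))*148 - 448425) = sqrt(((1/4)*(-1/3)*(-17))*148 - 448425) = sqrt((17/12)*148 - 448425) = sqrt(629/3 - 448425) = sqrt(-1344646/3) = I*sqrt(4033938)/3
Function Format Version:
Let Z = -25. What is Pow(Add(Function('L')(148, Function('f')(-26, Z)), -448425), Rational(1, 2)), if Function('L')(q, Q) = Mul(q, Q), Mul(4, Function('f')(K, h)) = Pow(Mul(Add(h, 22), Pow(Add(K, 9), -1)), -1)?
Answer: Mul(Rational(1, 3), I, Pow(4033938, Rational(1, 2))) ≈ Mul(669.49, I)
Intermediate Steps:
Function('f')(K, h) = Mul(Rational(1, 4), Pow(Add(22, h), -1), Add(9, K)) (Function('f')(K, h) = Mul(Rational(1, 4), Pow(Mul(Add(h, 22), Pow(Add(K, 9), -1)), -1)) = Mul(Rational(1, 4), Pow(Mul(Add(22, h), Pow(Add(9, K), -1)), -1)) = Mul(Rational(1, 4), Pow(Mul(Pow(Add(9, K), -1), Add(22, h)), -1)) = Mul(Rational(1, 4), Mul(Pow(Add(22, h), -1), Add(9, K))) = Mul(Rational(1, 4), Pow(Add(22, h), -1), Add(9, K)))
Function('L')(q, Q) = Mul(Q, q)
Pow(Add(Function('L')(148, Function('f')(-26, Z)), -448425), Rational(1, 2)) = Pow(Add(Mul(Mul(Rational(1, 4), Pow(Add(22, -25), -1), Add(9, -26)), 148), -448425), Rational(1, 2)) = Pow(Add(Mul(Mul(Rational(1, 4), Pow(-3, -1), -17), 148), -448425), Rational(1, 2)) = Pow(Add(Mul(Mul(Rational(1, 4), Rational(-1, 3), -17), 148), -448425), Rational(1, 2)) = Pow(Add(Mul(Rational(17, 12), 148), -448425), Rational(1, 2)) = Pow(Add(Rational(629, 3), -448425), Rational(1, 2)) = Pow(Rational(-1344646, 3), Rational(1, 2)) = Mul(Rational(1, 3), I, Pow(4033938, Rational(1, 2)))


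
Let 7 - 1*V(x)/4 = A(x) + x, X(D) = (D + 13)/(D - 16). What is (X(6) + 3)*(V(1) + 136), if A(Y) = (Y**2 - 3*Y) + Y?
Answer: 902/5 ≈ 180.40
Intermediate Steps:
X(D) = (13 + D)/(-16 + D)
A(Y) = Y**2 - 2*Y
V(x) = 28 - 4*x - 4*x*(-2 + x) (V(x) = 28 - 4*(x*(-2 + x) + x) = 28 - 4*(x + x*(-2 + x)) = 28 + (-4*x - 4*x*(-2 + x)) = 28 - 4*x - 4*x*(-2 + x))
(X(6) + 3)*(V(1) + 136) = ((13 + 6)/(-16 + 6) + 3)*((28 - 4*1**2 + 4*1) + 136) = (19/(-10) + 3)*((28 - 4*1 + 4) + 136) = (-1/10*19 + 3)*((28 - 4 + 4) + 136) = (-19/10 + 3)*(28 + 136) = (11/10)*164 = 902/5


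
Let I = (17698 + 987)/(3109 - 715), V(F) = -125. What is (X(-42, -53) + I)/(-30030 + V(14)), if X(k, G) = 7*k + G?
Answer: 812033/72191070 ≈ 0.011248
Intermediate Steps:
I = 18685/2394 ≈ 7.8049
X(k, G) = G + 7*k
(X(-42, -53) + I)/(-30030 + V(14)) = ((-53 + 7*(-42)) + 18685/2394)/(-30030 - 125) = ((-53 - 294) + 18685/2394)/(-30155) = (-347 + 18685/2394)*(-1/30155) = -812033/2394*(-1/30155) = 812033/72191070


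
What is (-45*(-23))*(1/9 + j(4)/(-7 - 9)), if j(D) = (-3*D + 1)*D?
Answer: 11845/4 ≈ 2961.3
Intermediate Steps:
j(D) = D*(1 - 3*D) (j(D) = (1 - 3*D)*D = D*(1 - 3*D))
(-45*(-23))*(1/9 + j(4)/(-7 - 9)) = (-45*(-23))*(1/9 + (4*(1 - 3*4))/(-7 - 9)) = 1035*(1*(⅑) + (4*(1 - 12))/(-16)) = 1035*(⅑ + (4*(-11))*(-1/16)) = 1035*(⅑ - 44*(-1/16)) = 1035*(⅑ + 11/4) = 1035*(103/36) = 11845/4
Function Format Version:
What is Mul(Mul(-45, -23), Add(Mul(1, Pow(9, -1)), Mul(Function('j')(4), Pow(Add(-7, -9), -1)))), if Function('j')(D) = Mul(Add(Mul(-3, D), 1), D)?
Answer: Rational(11845, 4) ≈ 2961.3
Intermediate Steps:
Function('j')(D) = Mul(D, Add(1, Mul(-3, D))) (Function('j')(D) = Mul(Add(1, Mul(-3, D)), D) = Mul(D, Add(1, Mul(-3, D))))
Mul(Mul(-45, -23), Add(Mul(1, Pow(9, -1)), Mul(Function('j')(4), Pow(Add(-7, -9), -1)))) = Mul(Mul(-45, -23), Add(Mul(1, Pow(9, -1)), Mul(Mul(4, Add(1, Mul(-3, 4))), Pow(Add(-7, -9), -1)))) = Mul(1035, Add(Mul(1, Rational(1, 9)), Mul(Mul(4, Add(1, -12)), Pow(-16, -1)))) = Mul(1035, Add(Rational(1, 9), Mul(Mul(4, -11), Rational(-1, 16)))) = Mul(1035, Add(Rational(1, 9), Mul(-44, Rational(-1, 16)))) = Mul(1035, Add(Rational(1, 9), Rational(11, 4))) = Mul(1035, Rational(103, 36)) = Rational(11845, 4)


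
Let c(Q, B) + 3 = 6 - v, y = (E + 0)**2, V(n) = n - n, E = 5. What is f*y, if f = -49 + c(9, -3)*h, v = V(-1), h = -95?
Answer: -8350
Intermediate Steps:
V(n) = 0
v = 0
y = 25 (y = (5 + 0)**2 = 5**2 = 25)
c(Q, B) = 3 (c(Q, B) = -3 + (6 - 1*0) = -3 + (6 + 0) = -3 + 6 = 3)
f = -334 (f = -49 + 3*(-95) = -49 - 285 = -334)
f*y = -334*25 = -8350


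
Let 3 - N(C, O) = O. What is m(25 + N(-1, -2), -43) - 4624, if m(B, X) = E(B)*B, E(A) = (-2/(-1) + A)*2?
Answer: -2704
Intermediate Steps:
N(C, O) = 3 - O
E(A) = 4 + 2*A (E(A) = (-2*(-1) + A)*2 = (2 + A)*2 = 4 + 2*A)
m(B, X) = B*(4 + 2*B) (m(B, X) = (4 + 2*B)*B = B*(4 + 2*B))
m(25 + N(-1, -2), -43) - 4624 = 2*(25 + (3 - 1*(-2)))*(2 + (25 + (3 - 1*(-2)))) - 4624 = 2*(25 + (3 + 2))*(2 + (25 + (3 + 2))) - 4624 = 2*(25 + 5)*(2 + (25 + 5)) - 4624 = 2*30*(2 + 30) - 4624 = 2*30*32 - 4624 = 1920 - 4624 = -2704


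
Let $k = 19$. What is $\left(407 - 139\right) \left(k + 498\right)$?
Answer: $138556$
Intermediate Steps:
$\left(407 - 139\right) \left(k + 498\right) = \left(407 - 139\right) \left(19 + 498\right) = 268 \cdot 517 = 138556$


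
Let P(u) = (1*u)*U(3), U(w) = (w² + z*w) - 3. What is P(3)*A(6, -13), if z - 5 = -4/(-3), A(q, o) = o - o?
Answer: 0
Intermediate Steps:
A(q, o) = 0
z = 19/3 (z = 5 - 4/(-3) = 5 - 4*(-⅓) = 5 + 4/3 = 19/3 ≈ 6.3333)
U(w) = -3 + w² + 19*w/3 (U(w) = (w² + 19*w/3) - 3 = -3 + w² + 19*w/3)
P(u) = 25*u (P(u) = (1*u)*(-3 + 3² + (19/3)*3) = u*(-3 + 9 + 19) = u*25 = 25*u)
P(3)*A(6, -13) = (25*3)*0 = 75*0 = 0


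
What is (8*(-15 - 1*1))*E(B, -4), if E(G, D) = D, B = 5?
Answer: 512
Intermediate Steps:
(8*(-15 - 1*1))*E(B, -4) = (8*(-15 - 1*1))*(-4) = (8*(-15 - 1))*(-4) = (8*(-16))*(-4) = -128*(-4) = 512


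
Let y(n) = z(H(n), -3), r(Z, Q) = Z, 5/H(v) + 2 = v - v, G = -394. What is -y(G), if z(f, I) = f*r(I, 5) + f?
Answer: -5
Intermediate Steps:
H(v) = -5/2 (H(v) = 5/(-2 + (v - v)) = 5/(-2 + 0) = 5/(-2) = 5*(-1/2) = -5/2)
z(f, I) = f + I*f (z(f, I) = f*I + f = I*f + f = f + I*f)
y(n) = 5 (y(n) = -5*(1 - 3)/2 = -5/2*(-2) = 5)
-y(G) = -1*5 = -5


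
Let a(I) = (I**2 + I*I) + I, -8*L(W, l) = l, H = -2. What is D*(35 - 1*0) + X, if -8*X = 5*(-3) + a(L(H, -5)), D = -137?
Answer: -1227085/256 ≈ -4793.3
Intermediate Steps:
L(W, l) = -l/8
a(I) = I + 2*I**2 (a(I) = (I**2 + I**2) + I = 2*I**2 + I = I + 2*I**2)
X = 435/256 (X = -(5*(-3) + (-1/8*(-5))*(1 + 2*(-1/8*(-5))))/8 = -(-15 + 5*(1 + 2*(5/8))/8)/8 = -(-15 + 5*(1 + 5/4)/8)/8 = -(-15 + (5/8)*(9/4))/8 = -(-15 + 45/32)/8 = -1/8*(-435/32) = 435/256 ≈ 1.6992)
D*(35 - 1*0) + X = -137*(35 - 1*0) + 435/256 = -137*(35 + 0) + 435/256 = -137*35 + 435/256 = -4795 + 435/256 = -1227085/256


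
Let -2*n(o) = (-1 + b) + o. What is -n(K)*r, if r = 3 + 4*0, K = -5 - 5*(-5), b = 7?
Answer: 39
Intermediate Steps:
K = 20 (K = -5 + 25 = 20)
n(o) = -3 - o/2 (n(o) = -((-1 + 7) + o)/2 = -(6 + o)/2 = -3 - o/2)
r = 3 (r = 3 + 0 = 3)
-n(K)*r = -(-3 - ½*20)*3 = -(-3 - 10)*3 = -(-13)*3 = -1*(-39) = 39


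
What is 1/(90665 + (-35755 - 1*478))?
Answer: 1/54432 ≈ 1.8372e-5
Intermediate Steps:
1/(90665 + (-35755 - 1*478)) = 1/(90665 + (-35755 - 478)) = 1/(90665 - 36233) = 1/54432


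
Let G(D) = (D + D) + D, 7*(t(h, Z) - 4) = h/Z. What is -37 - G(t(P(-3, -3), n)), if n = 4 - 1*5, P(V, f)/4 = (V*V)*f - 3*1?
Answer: -703/7 ≈ -100.43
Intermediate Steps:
P(V, f) = -12 + 4*f*V² (P(V, f) = 4*((V*V)*f - 3*1) = 4*(V²*f - 3) = 4*(f*V² - 3) = 4*(-3 + f*V²) = -12 + 4*f*V²)
n = -1 (n = 4 - 5 = -1)
t(h, Z) = 4 + h/(7*Z) (t(h, Z) = 4 + (h/Z)/7 = 4 + h/(7*Z))
G(D) = 3*D (G(D) = 2*D + D = 3*D)
-37 - G(t(P(-3, -3), n)) = -37 - 3*(4 + (⅐)*(-12 + 4*(-3)*(-3)²)/(-1)) = -37 - 3*(4 + (⅐)*(-12 + 4*(-3)*9)*(-1)) = -37 - 3*(4 + (⅐)*(-12 - 108)*(-1)) = -37 - 3*(4 + (⅐)*(-120)*(-1)) = -37 - 3*(4 + 120/7) = -37 - 3*148/7 = -37 - 1*444/7 = -37 - 444/7 = -703/7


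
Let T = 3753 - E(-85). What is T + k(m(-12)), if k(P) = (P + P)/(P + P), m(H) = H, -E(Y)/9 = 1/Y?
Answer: 319081/85 ≈ 3753.9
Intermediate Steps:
E(Y) = -9/Y
k(P) = 1 (k(P) = (2*P)/((2*P)) = (2*P)*(1/(2*P)) = 1)
T = 318996/85 (T = 3753 - (-9)/(-85) = 3753 - (-9)*(-1)/85 = 3753 - 1*9/85 = 3753 - 9/85 = 318996/85 ≈ 3752.9)
T + k(m(-12)) = 318996/85 + 1 = 319081/85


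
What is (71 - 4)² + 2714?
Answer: 7203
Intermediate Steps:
(71 - 4)² + 2714 = 67² + 2714 = 4489 + 2714 = 7203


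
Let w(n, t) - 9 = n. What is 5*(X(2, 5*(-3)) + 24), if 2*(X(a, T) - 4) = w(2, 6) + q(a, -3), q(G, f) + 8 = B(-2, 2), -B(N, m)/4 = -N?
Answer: 255/2 ≈ 127.50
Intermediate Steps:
w(n, t) = 9 + n
B(N, m) = 4*N (B(N, m) = -(-4)*N = 4*N)
q(G, f) = -16 (q(G, f) = -8 + 4*(-2) = -8 - 8 = -16)
X(a, T) = 3/2 (X(a, T) = 4 + ((9 + 2) - 16)/2 = 4 + (11 - 16)/2 = 4 + (1/2)*(-5) = 4 - 5/2 = 3/2)
5*(X(2, 5*(-3)) + 24) = 5*(3/2 + 24) = 5*(51/2) = 255/2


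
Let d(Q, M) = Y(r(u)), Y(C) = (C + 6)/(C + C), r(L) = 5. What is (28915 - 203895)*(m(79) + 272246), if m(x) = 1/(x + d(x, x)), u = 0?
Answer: -38157723418880/801 ≈ -4.7638e+10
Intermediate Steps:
Y(C) = (6 + C)/(2*C) (Y(C) = (6 + C)/((2*C)) = (6 + C)*(1/(2*C)) = (6 + C)/(2*C))
d(Q, M) = 11/10 (d(Q, M) = (½)*(6 + 5)/5 = (½)*(⅕)*11 = 11/10)
m(x) = 1/(11/10 + x) (m(x) = 1/(x + 11/10) = 1/(11/10 + x))
(28915 - 203895)*(m(79) + 272246) = (28915 - 203895)*(10/(11 + 10*79) + 272246) = -174980*(10/(11 + 790) + 272246) = -174980*(10/801 + 272246) = -174980*218069056/801 = -38157723418880/801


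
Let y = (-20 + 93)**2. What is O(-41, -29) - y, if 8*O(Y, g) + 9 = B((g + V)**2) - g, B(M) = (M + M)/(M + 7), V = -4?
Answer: -23350287/4384 ≈ -5326.3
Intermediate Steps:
B(M) = 2*M/(7 + M) (B(M) = (2*M)/(7 + M) = 2*M/(7 + M))
O(Y, g) = -9/8 - g/8 + (-4 + g)**2/(4*(7 + (-4 + g)**2)) (O(Y, g) = -9/8 + (2*(g - 4)**2/(7 + (g - 4)**2) - g)/8 = -9/8 + (2*(-4 + g)**2/(7 + (-4 + g)**2) - g)/8 = -9/8 + (-g + 2*(-4 + g)**2/(7 + (-4 + g)**2))/8 = -9/8 + (-g/8 + (-4 + g)**2/(4*(7 + (-4 + g)**2))) = -9/8 - g/8 + (-4 + g)**2/(4*(7 + (-4 + g)**2)))
y = 5329 (y = 73**2 = 5329)
O(-41, -29) - y = (-175 + (-29)**2 - 1*(-29)**3 + 33*(-29))/(8*(23 + (-29)**2 - 8*(-29))) - 1*5329 = (-175 + 841 - 1*(-24389) - 957)/(8*(23 + 841 + 232)) - 5329 = (1/8)*(-175 + 841 + 24389 - 957)/1096 - 5329 = (1/8)*(1/1096)*24098 - 5329 = 12049/4384 - 5329 = -23350287/4384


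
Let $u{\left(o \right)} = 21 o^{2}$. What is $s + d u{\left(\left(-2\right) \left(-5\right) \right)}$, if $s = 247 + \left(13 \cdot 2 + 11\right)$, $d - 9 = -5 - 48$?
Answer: $-92116$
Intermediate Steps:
$d = -44$ ($d = 9 - 53 = -44$)
$s = 284$ ($s = 247 + \left(26 + 11\right) = 247 + 37 = 284$)
$s + d u{\left(\left(-2\right) \left(-5\right) \right)} = 284 - 44 \cdot 21 \left(\left(-2\right) \left(-5\right)\right)^{2} = 284 - 44 \cdot 21 \cdot 10^{2} = 284 - 44 \cdot 21 \cdot 100 = 284 - 92400 = -92116$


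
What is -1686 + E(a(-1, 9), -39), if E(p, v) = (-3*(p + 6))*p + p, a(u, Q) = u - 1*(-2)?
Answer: -1706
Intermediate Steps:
a(u, Q) = 2 + u (a(u, Q) = u + 2 = 2 + u)
E(p, v) = p + p*(-18 - 3*p) (E(p, v) = (-3*(6 + p))*p + p = (-18 - 3*p)*p + p = p*(-18 - 3*p) + p = p + p*(-18 - 3*p))
-1686 + E(a(-1, 9), -39) = -1686 - (2 - 1)*(17 + 3*(2 - 1)) = -1686 - 1*1*(17 + 3*1) = -1686 - 1*1*(17 + 3) = -1686 - 1*1*20 = -1686 - 20 = -1706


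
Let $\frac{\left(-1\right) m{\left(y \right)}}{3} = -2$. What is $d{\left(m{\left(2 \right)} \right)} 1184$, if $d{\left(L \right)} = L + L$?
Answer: $14208$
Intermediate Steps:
$m{\left(y \right)} = 6$ ($m{\left(y \right)} = \left(-3\right) \left(-2\right) = 6$)
$d{\left(L \right)} = 2 L$
$d{\left(m{\left(2 \right)} \right)} 1184 = 2 \cdot 6 \cdot 1184 = 12 \cdot 1184 = 14208$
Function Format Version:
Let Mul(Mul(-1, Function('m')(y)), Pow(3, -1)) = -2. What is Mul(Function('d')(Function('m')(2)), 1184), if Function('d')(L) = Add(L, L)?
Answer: 14208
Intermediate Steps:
Function('m')(y) = 6 (Function('m')(y) = Mul(-3, -2) = 6)
Function('d')(L) = Mul(2, L)
Mul(Function('d')(Function('m')(2)), 1184) = Mul(Mul(2, 6), 1184) = Mul(12, 1184) = 14208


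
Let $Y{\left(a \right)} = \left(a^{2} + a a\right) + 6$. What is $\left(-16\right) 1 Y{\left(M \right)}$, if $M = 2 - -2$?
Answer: $-608$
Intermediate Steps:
$M = 4$ ($M = 2 + 2 = 4$)
$Y{\left(a \right)} = 6 + 2 a^{2}$ ($Y{\left(a \right)} = \left(a^{2} + a^{2}\right) + 6 = 2 a^{2} + 6 = 6 + 2 a^{2}$)
$\left(-16\right) 1 Y{\left(M \right)} = \left(-16\right) 1 \left(6 + 2 \cdot 4^{2}\right) = - 16 \left(6 + 2 \cdot 16\right) = - 16 \left(6 + 32\right) = \left(-16\right) 38 = -608$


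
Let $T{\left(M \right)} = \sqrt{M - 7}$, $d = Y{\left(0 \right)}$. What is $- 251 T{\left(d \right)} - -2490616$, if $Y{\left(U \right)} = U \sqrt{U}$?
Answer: $2490616 - 251 i \sqrt{7} \approx 2.4906 \cdot 10^{6} - 664.08 i$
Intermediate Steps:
$Y{\left(U \right)} = U^{\frac{3}{2}}$
$d = 0$ ($d = 0^{\frac{3}{2}} = 0$)
$T{\left(M \right)} = \sqrt{-7 + M}$
$- 251 T{\left(d \right)} - -2490616 = - 251 \sqrt{-7 + 0} - -2490616 = - 251 \sqrt{-7} + 2490616 = - 251 i \sqrt{7} + 2490616 = 2490616 - 251 i \sqrt{7}$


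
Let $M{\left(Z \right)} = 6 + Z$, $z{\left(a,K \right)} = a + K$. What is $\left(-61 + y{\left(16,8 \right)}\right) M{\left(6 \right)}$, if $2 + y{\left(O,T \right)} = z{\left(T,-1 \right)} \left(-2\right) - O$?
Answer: $-1116$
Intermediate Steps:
$z{\left(a,K \right)} = K + a$
$y{\left(O,T \right)} = - O - 2 T$ ($y{\left(O,T \right)} = -2 - \left(O - \left(-1 + T\right) \left(-2\right)\right) = -2 - \left(-2 + O + 2 T\right) = - O - 2 T$)
$\left(-61 + y{\left(16,8 \right)}\right) M{\left(6 \right)} = \left(-61 - 32\right) \left(6 + 6\right) = \left(-61 - 32\right) 12 = \left(-93\right) 12 = -1116$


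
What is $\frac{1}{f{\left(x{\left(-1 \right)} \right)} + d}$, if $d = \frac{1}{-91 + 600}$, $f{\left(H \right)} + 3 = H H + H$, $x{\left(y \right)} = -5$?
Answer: $\frac{509}{8654} \approx 0.058817$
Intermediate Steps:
$f{\left(H \right)} = -3 + H + H^{2}$ ($f{\left(H \right)} = -3 + \left(H H + H\right) = -3 + \left(H^{2} + H\right) = -3 + \left(H + H^{2}\right) = -3 + H + H^{2}$)
$d = \frac{1}{509} \approx 0.0019646$
$\frac{1}{f{\left(x{\left(-1 \right)} \right)} + d} = \frac{1}{\left(-3 - 5 + \left(-5\right)^{2}\right) + \frac{1}{509}} = \frac{1}{\left(-3 - 5 + 25\right) + \frac{1}{509}} = \frac{1}{17 + \frac{1}{509}} = \frac{1}{\frac{8654}{509}} = \frac{509}{8654}$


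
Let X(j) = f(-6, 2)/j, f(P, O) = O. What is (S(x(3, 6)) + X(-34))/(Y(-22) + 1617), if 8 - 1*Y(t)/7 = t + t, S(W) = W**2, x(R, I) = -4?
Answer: 271/33677 ≈ 0.0080470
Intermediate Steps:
X(j) = 2/j
Y(t) = 56 - 14*t (Y(t) = 56 - 7*(t + t) = 56 - 14*t)
(S(x(3, 6)) + X(-34))/(Y(-22) + 1617) = ((-4)**2 + 2/(-34))/((56 - 14*(-22)) + 1617) = (16 + 2*(-1/34))/((56 + 308) + 1617) = (16 - 1/17)/(364 + 1617) = (271/17)/1981 = (271/17)*(1/1981) = 271/33677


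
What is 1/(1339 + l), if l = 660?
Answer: 1/1999 ≈ 0.00050025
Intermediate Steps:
1/(1339 + l) = 1/(1339 + 660) = 1/1999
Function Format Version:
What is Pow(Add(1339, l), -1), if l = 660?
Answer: Rational(1, 1999) ≈ 0.00050025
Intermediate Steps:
Pow(Add(1339, l), -1) = Pow(Add(1339, 660), -1) = Pow(1999, -1) = Rational(1, 1999)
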